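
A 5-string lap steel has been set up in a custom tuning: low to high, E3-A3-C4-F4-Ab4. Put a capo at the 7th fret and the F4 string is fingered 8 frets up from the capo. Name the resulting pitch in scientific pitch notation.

Ab5

The capo raises the open F4 by 7 semitones to C5; fretting 8 more gives F4 + 7 + 8 = F4 + 15 semitones = Ab5.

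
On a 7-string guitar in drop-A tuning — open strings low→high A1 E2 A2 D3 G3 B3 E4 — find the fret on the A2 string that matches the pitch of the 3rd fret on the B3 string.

17

Fret 3 on B3 is MIDI 59 + 3 = 62 (D4). On the A2 string (open MIDI 45), that pitch is 62 − 45 = fret 17.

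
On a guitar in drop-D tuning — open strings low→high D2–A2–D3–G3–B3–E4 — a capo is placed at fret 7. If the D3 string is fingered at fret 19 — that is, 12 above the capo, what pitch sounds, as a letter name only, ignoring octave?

A

The capo raises the open D3 by 7 semitones to A3; fretting 12 more gives D3 + 7 + 12 = D3 + 19 semitones, landing on A.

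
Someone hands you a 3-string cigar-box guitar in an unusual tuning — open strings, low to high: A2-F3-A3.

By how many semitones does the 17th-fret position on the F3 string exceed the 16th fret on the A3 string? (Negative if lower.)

-3 semitones

F3 at fret 17 → B♭4 (MIDI 70); A3 at fret 16 → D♭5 (MIDI 73).
70 − 73 = -3, so the two pitches are 3 semitones apart.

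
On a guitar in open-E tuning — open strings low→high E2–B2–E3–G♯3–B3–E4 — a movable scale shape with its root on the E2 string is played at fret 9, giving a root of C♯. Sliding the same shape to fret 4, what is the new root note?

Moving from fret 9 to fret 4 shifts the root by -5 semitones.
C♯ down 5 semitones is G♯.

G♯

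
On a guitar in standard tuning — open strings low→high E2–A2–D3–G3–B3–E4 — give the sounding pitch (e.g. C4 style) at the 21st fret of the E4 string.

C#6

The open E4 string plus 21 semitones: E–F–F#–G–…–B–C–C#.
The walk passes from B into C 2 times, so the octave number goes from 4 to 6.
(Equivalently spelled Db6.)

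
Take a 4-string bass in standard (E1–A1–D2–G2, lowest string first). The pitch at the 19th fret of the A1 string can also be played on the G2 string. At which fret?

A1 at fret 19 is A1 + 19 semitones = E3.
The open G2 string is 10 semitones above the open A1, so the same pitch on the G2 string lies at fret 19 − 10 = 9.

9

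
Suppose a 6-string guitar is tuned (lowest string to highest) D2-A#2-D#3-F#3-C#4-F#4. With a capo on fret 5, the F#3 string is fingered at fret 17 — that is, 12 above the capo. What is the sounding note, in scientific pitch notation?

B4

The capo raises the open F#3 by 5 semitones to B3; fretting 12 more gives F#3 + 5 + 12 = F#3 + 17 semitones = B4.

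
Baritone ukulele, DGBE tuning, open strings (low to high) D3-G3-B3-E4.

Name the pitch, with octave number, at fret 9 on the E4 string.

C♯5

The open E4 string plus 9 semitones: E–F–F#–G–G#–A–A#–B–C–C#.
The walk passes from B into C once, so the octave number goes from 4 to 5.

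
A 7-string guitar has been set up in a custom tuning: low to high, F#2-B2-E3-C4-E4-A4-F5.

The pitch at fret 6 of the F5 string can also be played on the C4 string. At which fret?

F5 at fret 6 is F5 + 6 semitones = B5.
The open C4 string is 17 semitones below the open F5, so the same pitch on the C4 string lies at fret 6 + 17 = 23.

23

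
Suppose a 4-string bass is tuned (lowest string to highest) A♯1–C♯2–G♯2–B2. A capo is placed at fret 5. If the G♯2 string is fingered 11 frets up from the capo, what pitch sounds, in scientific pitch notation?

The capo raises the open G♯2 by 5 semitones to C♯3; fretting 11 more gives G♯2 + 5 + 11 = G♯2 + 16 semitones = C4.

C4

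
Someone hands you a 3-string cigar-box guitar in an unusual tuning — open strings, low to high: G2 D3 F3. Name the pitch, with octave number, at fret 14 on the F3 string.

Each fret is one semitone, so F3 + 14 = G4.

G4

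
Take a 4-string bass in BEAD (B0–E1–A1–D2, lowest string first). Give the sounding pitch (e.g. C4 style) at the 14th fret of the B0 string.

Each fret is one semitone, so B0 + 14 = C♯2.
(Equivalently spelled D♭2.)

C♯2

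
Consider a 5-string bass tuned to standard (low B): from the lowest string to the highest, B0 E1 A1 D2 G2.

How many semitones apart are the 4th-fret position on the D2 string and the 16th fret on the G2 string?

17 semitones

D2 at fret 4 → F#2 (MIDI 42); G2 at fret 16 → B3 (MIDI 59).
42 − 59 = -17, so the two pitches are 17 semitones apart, with B3 the higher.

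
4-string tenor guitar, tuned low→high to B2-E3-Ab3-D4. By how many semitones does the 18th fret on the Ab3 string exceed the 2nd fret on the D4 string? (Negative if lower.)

10 semitones

Ab3 at fret 18 → D5 (MIDI 74); D4 at fret 2 → E4 (MIDI 64).
74 − 64 = 10, so the two pitches are 10 semitones apart.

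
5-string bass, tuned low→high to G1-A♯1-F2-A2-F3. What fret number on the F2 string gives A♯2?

A♯2 is 5 semitones above the open F2 (F–F#–G–G#–A–A#), so it sits at fret 5.

5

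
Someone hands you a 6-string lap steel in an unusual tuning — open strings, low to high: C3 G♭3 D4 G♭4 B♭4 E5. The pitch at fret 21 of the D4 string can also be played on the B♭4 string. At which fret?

13

Fret 21 on D4 is MIDI 62 + 21 = 83 (B5). On the B♭4 string (open MIDI 70), that pitch is 83 − 70 = fret 13.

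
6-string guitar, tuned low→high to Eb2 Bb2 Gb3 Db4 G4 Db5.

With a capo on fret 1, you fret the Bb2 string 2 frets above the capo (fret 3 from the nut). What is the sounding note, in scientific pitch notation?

The capo raises the open Bb2 by 1 semitone to B2; fretting 2 more gives Bb2 + 1 + 2 = Bb2 + 3 semitones = Db3.
(Also written C#.)

Db3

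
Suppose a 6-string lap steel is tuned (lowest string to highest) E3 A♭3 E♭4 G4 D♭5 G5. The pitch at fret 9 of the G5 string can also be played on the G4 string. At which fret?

G5 at fret 9 is G5 + 9 semitones = E6.
The open G4 string is 12 semitones below the open G5, so the same pitch on the G4 string lies at fret 9 + 12 = 21.

21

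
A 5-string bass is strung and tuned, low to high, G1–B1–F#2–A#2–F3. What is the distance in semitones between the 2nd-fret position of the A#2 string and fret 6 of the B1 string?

A#2 at fret 2 → C3 (MIDI 48); B1 at fret 6 → F2 (MIDI 41).
48 − 41 = 7, so the two pitches are 7 semitones apart, with C3 the higher.

7 semitones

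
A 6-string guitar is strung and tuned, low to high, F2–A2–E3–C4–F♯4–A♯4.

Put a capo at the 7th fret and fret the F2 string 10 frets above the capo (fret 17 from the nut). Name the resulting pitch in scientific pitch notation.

A♯3

The capo raises the open F2 by 7 semitones to C3; fretting 10 more gives F2 + 7 + 10 = F2 + 17 semitones = A♯3.
(Also written B♭.)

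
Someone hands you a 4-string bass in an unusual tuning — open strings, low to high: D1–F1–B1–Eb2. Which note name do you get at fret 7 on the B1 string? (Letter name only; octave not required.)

Each fret is one semitone, so B1 + 7 = Gb.
(Equivalently spelled F#.)

Gb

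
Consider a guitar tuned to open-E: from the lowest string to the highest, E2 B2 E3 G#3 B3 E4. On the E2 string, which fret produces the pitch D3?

10

D3 is 10 semitones above the open E2 (E–F–F#–G–…–C–C#–D), so it sits at fret 10.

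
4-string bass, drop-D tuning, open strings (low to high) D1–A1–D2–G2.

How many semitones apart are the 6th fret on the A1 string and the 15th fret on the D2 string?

A1 at fret 6 → D♯2 (MIDI 39); D2 at fret 15 → F3 (MIDI 53).
39 − 53 = -14, so the two pitches are 14 semitones apart, with F3 the higher.

14 semitones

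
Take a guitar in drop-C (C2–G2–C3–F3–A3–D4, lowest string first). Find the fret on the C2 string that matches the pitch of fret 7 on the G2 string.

14

Fret 7 on G2 is MIDI 43 + 7 = 50 (D3). On the C2 string (open MIDI 36), that pitch is 50 − 36 = fret 14.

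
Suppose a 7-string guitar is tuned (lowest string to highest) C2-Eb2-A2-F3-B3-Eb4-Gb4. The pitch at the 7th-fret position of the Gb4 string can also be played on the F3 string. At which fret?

20

Fret 7 on Gb4 is MIDI 66 + 7 = 73 (Db5). On the F3 string (open MIDI 53), that pitch is 73 − 53 = fret 20.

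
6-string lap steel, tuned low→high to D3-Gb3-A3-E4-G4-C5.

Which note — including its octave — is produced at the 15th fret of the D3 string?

F4

D3 is MIDI 50. Adding 15 gives 65, which is F4.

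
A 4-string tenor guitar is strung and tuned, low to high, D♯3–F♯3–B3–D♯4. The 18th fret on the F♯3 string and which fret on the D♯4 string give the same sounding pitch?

F♯3 at fret 18 is F♯3 + 18 semitones = C5.
The open D♯4 string is 9 semitones above the open F♯3, so the same pitch on the D♯4 string lies at fret 18 − 9 = 9.

9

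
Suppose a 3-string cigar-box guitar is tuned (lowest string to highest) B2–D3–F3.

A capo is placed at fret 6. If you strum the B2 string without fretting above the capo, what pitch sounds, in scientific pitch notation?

The capo raises the open B2 by 6 semitones to F3; fretting 0 more gives B2 + 6 + 0 = B2 + 6 semitones = F3.

F3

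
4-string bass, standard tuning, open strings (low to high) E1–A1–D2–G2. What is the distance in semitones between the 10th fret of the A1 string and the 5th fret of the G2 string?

A1 at fret 10 → G2 (MIDI 43); G2 at fret 5 → C3 (MIDI 48).
43 − 48 = -5, so the two pitches are 5 semitones apart, with C3 the higher.

5 semitones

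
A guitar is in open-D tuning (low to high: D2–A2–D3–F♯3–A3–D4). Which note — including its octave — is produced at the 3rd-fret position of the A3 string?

C4

A3 is MIDI 57. Adding 3 gives 60, which is C4.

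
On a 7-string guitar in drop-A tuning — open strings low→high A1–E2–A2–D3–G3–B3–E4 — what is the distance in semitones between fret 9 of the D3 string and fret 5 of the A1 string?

21 semitones

D3 at fret 9 → B3 (MIDI 59); A1 at fret 5 → D2 (MIDI 38).
59 − 38 = 21, so the two pitches are 21 semitones apart, with B3 the higher.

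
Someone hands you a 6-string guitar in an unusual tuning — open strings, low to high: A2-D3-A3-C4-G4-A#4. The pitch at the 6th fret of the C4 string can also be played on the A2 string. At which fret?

21

C4 at fret 6 is C4 + 6 semitones = F#4.
The open A2 string is 15 semitones below the open C4, so the same pitch on the A2 string lies at fret 6 + 15 = 21.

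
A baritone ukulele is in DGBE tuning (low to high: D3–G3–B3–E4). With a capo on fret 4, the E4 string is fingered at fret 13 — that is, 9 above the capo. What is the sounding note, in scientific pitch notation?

The capo raises the open E4 by 4 semitones to G♯4; fretting 9 more gives E4 + 4 + 9 = E4 + 13 semitones = F5.

F5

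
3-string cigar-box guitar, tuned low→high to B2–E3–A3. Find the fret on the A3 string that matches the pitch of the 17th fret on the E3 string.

E3 at fret 17 is E3 + 17 semitones = A4.
The open A3 string is 5 semitones above the open E3, so the same pitch on the A3 string lies at fret 17 − 5 = 12.

12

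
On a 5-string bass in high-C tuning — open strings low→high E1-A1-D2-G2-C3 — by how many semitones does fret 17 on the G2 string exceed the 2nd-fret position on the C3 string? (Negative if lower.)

G2 at fret 17 → C4 (MIDI 60); C3 at fret 2 → D3 (MIDI 50).
60 − 50 = 10, so the two pitches are 10 semitones apart.

10 semitones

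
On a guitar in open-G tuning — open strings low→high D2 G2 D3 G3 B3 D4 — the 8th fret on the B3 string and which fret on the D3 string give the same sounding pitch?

Fret 8 on B3 is MIDI 59 + 8 = 67 (G4). On the D3 string (open MIDI 50), that pitch is 67 − 50 = fret 17.

17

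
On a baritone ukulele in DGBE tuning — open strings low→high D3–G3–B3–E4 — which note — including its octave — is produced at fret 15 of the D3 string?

The open D3 string plus 15 semitones: D–D#–E–F–…–D#–E–F.
The walk passes from B into C once, so the octave number goes from 3 to 4.

F4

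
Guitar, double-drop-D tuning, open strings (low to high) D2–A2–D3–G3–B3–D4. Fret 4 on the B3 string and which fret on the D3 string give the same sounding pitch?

13

B3 at fret 4 is B3 + 4 semitones = D#4.
The open D3 string is 9 semitones below the open B3, so the same pitch on the D3 string lies at fret 4 + 9 = 13.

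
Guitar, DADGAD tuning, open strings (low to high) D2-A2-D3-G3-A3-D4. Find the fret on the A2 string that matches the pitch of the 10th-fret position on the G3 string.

G3 at fret 10 is G3 + 10 semitones = F4.
The open A2 string is 10 semitones below the open G3, so the same pitch on the A2 string lies at fret 10 + 10 = 20.

20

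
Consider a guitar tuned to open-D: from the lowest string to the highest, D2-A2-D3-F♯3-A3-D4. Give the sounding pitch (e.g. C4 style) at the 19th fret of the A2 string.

The open A2 string plus 19 semitones: A–A#–B–C–…–D–D#–E.
The walk passes from B into C 2 times, so the octave number goes from 2 to 4.

E4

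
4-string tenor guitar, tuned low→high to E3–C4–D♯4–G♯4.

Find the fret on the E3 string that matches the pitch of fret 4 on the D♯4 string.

15

Fret 4 on D♯4 is MIDI 63 + 4 = 67 (G4). On the E3 string (open MIDI 52), that pitch is 67 − 52 = fret 15.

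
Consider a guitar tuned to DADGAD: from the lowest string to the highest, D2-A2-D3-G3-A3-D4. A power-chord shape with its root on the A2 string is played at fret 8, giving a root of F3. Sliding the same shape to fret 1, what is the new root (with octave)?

Moving from fret 8 to fret 1 shifts the root by -7 semitones.
F3 down 7 semitones is A♯2.

A♯2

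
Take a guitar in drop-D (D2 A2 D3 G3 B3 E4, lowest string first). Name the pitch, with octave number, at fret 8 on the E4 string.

Each fret is one semitone, so E4 + 8 = C5.

C5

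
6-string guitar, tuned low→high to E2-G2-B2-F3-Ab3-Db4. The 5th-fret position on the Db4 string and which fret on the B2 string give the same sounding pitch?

19

Fret 5 on Db4 is MIDI 61 + 5 = 66 (Gb4). On the B2 string (open MIDI 47), that pitch is 66 − 47 = fret 19.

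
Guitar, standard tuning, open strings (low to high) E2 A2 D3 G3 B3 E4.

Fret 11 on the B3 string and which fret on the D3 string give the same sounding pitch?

Fret 11 on B3 is MIDI 59 + 11 = 70 (A#4). On the D3 string (open MIDI 50), that pitch is 70 − 50 = fret 20.

20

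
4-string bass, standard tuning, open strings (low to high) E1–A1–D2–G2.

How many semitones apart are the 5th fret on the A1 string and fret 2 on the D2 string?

A1 at fret 5 → D2 (MIDI 38); D2 at fret 2 → E2 (MIDI 40).
38 − 40 = -2, so the two pitches are 2 semitones apart, with E2 the higher.

2 semitones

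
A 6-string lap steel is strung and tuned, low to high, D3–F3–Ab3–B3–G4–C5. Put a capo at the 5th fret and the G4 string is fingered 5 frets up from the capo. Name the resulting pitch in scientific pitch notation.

F5

The capo raises the open G4 by 5 semitones to C5; fretting 5 more gives G4 + 5 + 5 = G4 + 10 semitones = F5.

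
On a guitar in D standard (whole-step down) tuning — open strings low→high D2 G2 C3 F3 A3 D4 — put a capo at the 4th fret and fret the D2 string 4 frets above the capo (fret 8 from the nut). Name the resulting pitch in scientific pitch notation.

The capo raises the open D2 by 4 semitones to F#2; fretting 4 more gives D2 + 4 + 4 = D2 + 8 semitones = A#2.
(Also written Bb.)

A#2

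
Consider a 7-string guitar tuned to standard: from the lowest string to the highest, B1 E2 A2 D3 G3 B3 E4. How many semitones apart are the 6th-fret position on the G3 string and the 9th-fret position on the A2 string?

G3 at fret 6 → C#4 (MIDI 61); A2 at fret 9 → F#3 (MIDI 54).
61 − 54 = 7, so the two pitches are 7 semitones apart, with C#4 the higher.

7 semitones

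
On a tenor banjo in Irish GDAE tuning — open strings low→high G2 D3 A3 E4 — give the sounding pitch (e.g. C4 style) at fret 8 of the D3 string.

A#3

Each fret is one semitone, so D3 + 8 = A#3.
(Equivalently spelled Bb3.)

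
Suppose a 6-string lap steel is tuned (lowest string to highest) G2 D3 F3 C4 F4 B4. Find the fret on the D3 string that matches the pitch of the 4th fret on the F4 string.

F4 at fret 4 is F4 + 4 semitones = A4.
The open D3 string is 15 semitones below the open F4, so the same pitch on the D3 string lies at fret 4 + 15 = 19.

19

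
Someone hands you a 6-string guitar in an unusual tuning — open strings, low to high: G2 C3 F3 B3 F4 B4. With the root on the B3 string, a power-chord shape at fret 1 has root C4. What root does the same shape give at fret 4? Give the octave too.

D#4

Moving from fret 1 to fret 4 shifts the root by 3 semitones.
C4 up 3 semitones is D#4.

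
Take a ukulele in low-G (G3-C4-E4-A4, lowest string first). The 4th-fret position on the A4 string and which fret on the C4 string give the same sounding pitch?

13

A4 at fret 4 is A4 + 4 semitones = C♯5.
The open C4 string is 9 semitones below the open A4, so the same pitch on the C4 string lies at fret 4 + 9 = 13.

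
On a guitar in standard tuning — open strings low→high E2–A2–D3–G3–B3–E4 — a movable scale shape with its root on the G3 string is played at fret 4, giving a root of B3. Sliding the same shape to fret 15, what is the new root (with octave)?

A♯4

Moving from fret 4 to fret 15 shifts the root by 11 semitones.
B3 up 11 semitones is A♯4.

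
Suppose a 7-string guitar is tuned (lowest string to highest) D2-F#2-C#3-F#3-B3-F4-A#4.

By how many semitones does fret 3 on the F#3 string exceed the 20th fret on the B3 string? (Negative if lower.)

F#3 at fret 3 → A3 (MIDI 57); B3 at fret 20 → G5 (MIDI 79).
57 − 79 = -22, so the two pitches are 22 semitones apart.

-22 semitones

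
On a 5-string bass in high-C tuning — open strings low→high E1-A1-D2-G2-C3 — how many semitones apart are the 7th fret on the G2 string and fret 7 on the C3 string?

5 semitones

G2 at fret 7 → D3 (MIDI 50); C3 at fret 7 → G3 (MIDI 55).
50 − 55 = -5, so the two pitches are 5 semitones apart, with G3 the higher.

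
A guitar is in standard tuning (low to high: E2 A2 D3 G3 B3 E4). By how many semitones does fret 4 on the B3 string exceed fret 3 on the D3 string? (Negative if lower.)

10 semitones

B3 at fret 4 → D#4 (MIDI 63); D3 at fret 3 → F3 (MIDI 53).
63 − 53 = 10, so the two pitches are 10 semitones apart.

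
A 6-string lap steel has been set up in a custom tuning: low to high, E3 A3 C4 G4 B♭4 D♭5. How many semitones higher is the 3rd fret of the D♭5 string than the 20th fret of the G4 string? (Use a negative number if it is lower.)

-11 semitones

D♭5 at fret 3 → E5 (MIDI 76); G4 at fret 20 → E♭6 (MIDI 87).
76 − 87 = -11, so the two pitches are 11 semitones apart.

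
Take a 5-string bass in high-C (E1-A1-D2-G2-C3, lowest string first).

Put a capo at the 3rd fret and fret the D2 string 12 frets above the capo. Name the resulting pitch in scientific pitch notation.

The capo raises the open D2 by 3 semitones to F2; fretting 12 more gives D2 + 3 + 12 = D2 + 15 semitones = F3.

F3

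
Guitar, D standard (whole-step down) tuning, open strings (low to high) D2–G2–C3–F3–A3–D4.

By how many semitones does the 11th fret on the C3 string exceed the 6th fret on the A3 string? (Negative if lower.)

-4 semitones

C3 at fret 11 → B3 (MIDI 59); A3 at fret 6 → D#4 (MIDI 63).
59 − 63 = -4, so the two pitches are 4 semitones apart.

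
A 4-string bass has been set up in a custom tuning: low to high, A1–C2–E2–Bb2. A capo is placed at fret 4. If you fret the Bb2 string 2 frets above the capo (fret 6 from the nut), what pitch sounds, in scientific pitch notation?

E3

The capo raises the open Bb2 by 4 semitones to D3; fretting 2 more gives Bb2 + 4 + 2 = Bb2 + 6 semitones = E3.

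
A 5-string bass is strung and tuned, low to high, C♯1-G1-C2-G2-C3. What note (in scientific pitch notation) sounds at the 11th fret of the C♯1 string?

Each fret is one semitone, so C♯1 + 11 = C2.

C2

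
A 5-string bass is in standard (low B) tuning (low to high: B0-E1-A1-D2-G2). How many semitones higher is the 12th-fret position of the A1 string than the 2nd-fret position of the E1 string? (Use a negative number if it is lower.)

15 semitones

A1 at fret 12 → A2 (MIDI 45); E1 at fret 2 → F#1 (MIDI 30).
45 − 30 = 15, so the two pitches are 15 semitones apart.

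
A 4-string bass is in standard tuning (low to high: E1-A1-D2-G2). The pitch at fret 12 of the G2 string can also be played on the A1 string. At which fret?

Fret 12 on G2 is MIDI 43 + 12 = 55 (G3). On the A1 string (open MIDI 33), that pitch is 55 − 33 = fret 22.

22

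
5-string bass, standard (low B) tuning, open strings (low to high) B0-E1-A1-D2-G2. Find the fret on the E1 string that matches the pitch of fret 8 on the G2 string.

Fret 8 on G2 is MIDI 43 + 8 = 51 (D♯3). On the E1 string (open MIDI 28), that pitch is 51 − 28 = fret 23.

23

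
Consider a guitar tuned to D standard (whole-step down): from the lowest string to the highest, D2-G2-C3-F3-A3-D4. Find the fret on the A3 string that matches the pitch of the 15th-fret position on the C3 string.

6

C3 at fret 15 is C3 + 15 semitones = D#4.
The open A3 string is 9 semitones above the open C3, so the same pitch on the A3 string lies at fret 15 − 9 = 6.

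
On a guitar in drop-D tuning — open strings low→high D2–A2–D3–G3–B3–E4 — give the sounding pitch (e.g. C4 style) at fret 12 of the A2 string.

A3

A2 is MIDI 45. Adding 12 gives 57, which is A3.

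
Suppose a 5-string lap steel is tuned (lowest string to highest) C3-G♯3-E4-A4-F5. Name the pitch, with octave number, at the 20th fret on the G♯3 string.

Each fret is one semitone, so G♯3 + 20 = E5.

E5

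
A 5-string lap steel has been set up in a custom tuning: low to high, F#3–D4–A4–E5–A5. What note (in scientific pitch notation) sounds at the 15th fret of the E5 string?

The open E5 string plus 15 semitones: E–F–F#–G–…–F–F#–G.
The walk passes from B into C once, so the octave number goes from 5 to 6.

G6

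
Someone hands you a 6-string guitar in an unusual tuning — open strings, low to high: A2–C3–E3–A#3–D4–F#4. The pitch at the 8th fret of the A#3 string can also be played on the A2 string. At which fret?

A#3 at fret 8 is A#3 + 8 semitones = F#4.
The open A2 string is 13 semitones below the open A#3, so the same pitch on the A2 string lies at fret 8 + 13 = 21.

21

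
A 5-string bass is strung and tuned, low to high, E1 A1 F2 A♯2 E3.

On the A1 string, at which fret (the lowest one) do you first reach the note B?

2

From A1, count semitones up the chromatic scale until reaching B: A–A#–B — 2 steps.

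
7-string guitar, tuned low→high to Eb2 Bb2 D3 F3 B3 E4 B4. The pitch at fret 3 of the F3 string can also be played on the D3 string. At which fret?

Fret 3 on F3 is MIDI 53 + 3 = 56 (Ab3). On the D3 string (open MIDI 50), that pitch is 56 − 50 = fret 6.

6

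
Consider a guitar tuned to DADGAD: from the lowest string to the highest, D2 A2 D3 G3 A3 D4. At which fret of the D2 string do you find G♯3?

18

G♯3 is 18 semitones above the open D2 (D–D#–E–F–…–F#–G–G#), so it sits at fret 18.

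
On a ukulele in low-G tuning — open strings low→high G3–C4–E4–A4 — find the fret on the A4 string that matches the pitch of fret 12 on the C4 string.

3

C4 at fret 12 is C4 + 12 semitones = C5.
The open A4 string is 9 semitones above the open C4, so the same pitch on the A4 string lies at fret 12 − 9 = 3.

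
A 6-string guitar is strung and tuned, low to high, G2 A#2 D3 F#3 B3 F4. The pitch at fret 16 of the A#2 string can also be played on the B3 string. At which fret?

Fret 16 on A#2 is MIDI 46 + 16 = 62 (D4). On the B3 string (open MIDI 59), that pitch is 62 − 59 = fret 3.

3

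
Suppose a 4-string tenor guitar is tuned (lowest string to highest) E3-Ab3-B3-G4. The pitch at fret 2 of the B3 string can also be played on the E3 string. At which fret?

9

B3 at fret 2 is B3 + 2 semitones = Db4.
The open E3 string is 7 semitones below the open B3, so the same pitch on the E3 string lies at fret 2 + 7 = 9.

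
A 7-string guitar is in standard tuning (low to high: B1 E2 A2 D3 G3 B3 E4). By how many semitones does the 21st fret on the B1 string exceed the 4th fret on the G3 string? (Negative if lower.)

-3 semitones

B1 at fret 21 → G#3 (MIDI 56); G3 at fret 4 → B3 (MIDI 59).
56 − 59 = -3, so the two pitches are 3 semitones apart.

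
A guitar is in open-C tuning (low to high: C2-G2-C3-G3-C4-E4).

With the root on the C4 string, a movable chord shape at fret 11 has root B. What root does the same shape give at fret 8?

G♯

Moving from fret 11 to fret 8 shifts the root by -3 semitones.
B down 3 semitones is G♯.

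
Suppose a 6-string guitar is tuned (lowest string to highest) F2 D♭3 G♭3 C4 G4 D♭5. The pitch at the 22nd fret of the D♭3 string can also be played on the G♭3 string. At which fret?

Fret 22 on D♭3 is MIDI 49 + 22 = 71 (B4). On the G♭3 string (open MIDI 54), that pitch is 71 − 54 = fret 17.

17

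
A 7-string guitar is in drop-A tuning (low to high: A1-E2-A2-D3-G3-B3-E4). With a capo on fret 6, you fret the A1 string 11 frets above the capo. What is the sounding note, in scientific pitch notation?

The capo raises the open A1 by 6 semitones to D#2; fretting 11 more gives A1 + 6 + 11 = A1 + 17 semitones = D3.

D3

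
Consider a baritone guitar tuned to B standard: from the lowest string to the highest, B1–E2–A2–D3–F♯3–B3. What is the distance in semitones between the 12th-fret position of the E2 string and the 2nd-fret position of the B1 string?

15 semitones

E2 at fret 12 → E3 (MIDI 52); B1 at fret 2 → C♯2 (MIDI 37).
52 − 37 = 15, so the two pitches are 15 semitones apart, with E3 the higher.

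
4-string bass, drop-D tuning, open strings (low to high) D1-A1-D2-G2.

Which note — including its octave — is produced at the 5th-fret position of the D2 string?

G2

The open D2 string plus 5 semitones: D–D#–E–F–F#–G.
No B→C boundary is crossed, so the octave stays at 2.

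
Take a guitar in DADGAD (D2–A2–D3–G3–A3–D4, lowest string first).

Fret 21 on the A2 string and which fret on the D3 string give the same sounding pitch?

16

Fret 21 on A2 is MIDI 45 + 21 = 66 (F#4). On the D3 string (open MIDI 50), that pitch is 66 − 50 = fret 16.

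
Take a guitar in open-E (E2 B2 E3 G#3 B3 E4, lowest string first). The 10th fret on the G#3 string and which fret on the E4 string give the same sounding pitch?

2

G#3 at fret 10 is G#3 + 10 semitones = F#4.
The open E4 string is 8 semitones above the open G#3, so the same pitch on the E4 string lies at fret 10 − 8 = 2.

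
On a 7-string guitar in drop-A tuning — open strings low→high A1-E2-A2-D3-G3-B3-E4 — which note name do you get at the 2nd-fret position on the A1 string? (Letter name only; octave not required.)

The open A1 string plus 2 semitones: A–A#–B.

B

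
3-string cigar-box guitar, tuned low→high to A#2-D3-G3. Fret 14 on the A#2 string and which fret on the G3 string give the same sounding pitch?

Fret 14 on A#2 is MIDI 46 + 14 = 60 (C4). On the G3 string (open MIDI 55), that pitch is 60 − 55 = fret 5.

5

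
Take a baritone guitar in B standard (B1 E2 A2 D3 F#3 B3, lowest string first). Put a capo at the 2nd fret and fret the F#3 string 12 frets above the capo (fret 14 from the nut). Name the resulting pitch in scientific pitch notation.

The capo raises the open F#3 by 2 semitones to G#3; fretting 12 more gives F#3 + 2 + 12 = F#3 + 14 semitones = G#4.
(Also written Ab.)

G#4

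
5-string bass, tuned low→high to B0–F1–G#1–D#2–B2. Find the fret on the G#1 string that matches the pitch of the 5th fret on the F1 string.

2

F1 at fret 5 is F1 + 5 semitones = A#1.
The open G#1 string is 3 semitones above the open F1, so the same pitch on the G#1 string lies at fret 5 − 3 = 2.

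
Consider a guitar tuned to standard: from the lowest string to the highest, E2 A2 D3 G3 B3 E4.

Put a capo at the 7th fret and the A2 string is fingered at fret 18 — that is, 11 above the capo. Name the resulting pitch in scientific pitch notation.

D#4

The capo raises the open A2 by 7 semitones to E3; fretting 11 more gives A2 + 7 + 11 = A2 + 18 semitones = D#4.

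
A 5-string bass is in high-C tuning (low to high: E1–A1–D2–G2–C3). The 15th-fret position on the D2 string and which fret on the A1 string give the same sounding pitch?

20

Fret 15 on D2 is MIDI 38 + 15 = 53 (F3). On the A1 string (open MIDI 33), that pitch is 53 − 33 = fret 20.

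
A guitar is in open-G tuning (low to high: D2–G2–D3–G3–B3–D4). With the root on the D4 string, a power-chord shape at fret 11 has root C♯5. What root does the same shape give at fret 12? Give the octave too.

D5

Moving from fret 11 to fret 12 shifts the root by 1 semitone.
C♯5 up 1 semitone is D5.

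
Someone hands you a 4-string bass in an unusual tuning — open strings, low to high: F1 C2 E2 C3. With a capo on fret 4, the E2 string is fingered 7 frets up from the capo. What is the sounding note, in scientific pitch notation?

Eb3

The capo raises the open E2 by 4 semitones to Ab2; fretting 7 more gives E2 + 4 + 7 = E2 + 11 semitones = Eb3.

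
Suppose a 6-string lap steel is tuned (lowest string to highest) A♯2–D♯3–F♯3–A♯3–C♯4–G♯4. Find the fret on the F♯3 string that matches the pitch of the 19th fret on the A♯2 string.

11

Fret 19 on A♯2 is MIDI 46 + 19 = 65 (F4). On the F♯3 string (open MIDI 54), that pitch is 65 − 54 = fret 11.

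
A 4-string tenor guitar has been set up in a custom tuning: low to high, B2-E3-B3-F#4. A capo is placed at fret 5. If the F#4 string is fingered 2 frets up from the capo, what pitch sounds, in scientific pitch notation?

C#5

The capo raises the open F#4 by 5 semitones to B4; fretting 2 more gives F#4 + 5 + 2 = F#4 + 7 semitones = C#5.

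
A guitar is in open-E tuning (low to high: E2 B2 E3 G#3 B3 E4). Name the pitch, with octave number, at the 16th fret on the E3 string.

Each fret is one semitone, so E3 + 16 = G#4.
(Equivalently spelled Ab4.)

G#4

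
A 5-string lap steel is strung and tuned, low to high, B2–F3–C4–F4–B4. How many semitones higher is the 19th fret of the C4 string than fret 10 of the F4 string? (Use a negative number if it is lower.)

C4 at fret 19 → G5 (MIDI 79); F4 at fret 10 → Eb5 (MIDI 75).
79 − 75 = 4, so the two pitches are 4 semitones apart.

4 semitones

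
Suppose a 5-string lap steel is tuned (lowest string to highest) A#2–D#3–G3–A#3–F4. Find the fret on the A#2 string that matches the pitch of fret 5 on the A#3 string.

Fret 5 on A#3 is MIDI 58 + 5 = 63 (D#4). On the A#2 string (open MIDI 46), that pitch is 63 − 46 = fret 17.

17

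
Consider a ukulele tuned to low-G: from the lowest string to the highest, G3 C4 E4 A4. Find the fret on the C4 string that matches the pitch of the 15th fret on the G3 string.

10

G3 at fret 15 is G3 + 15 semitones = A#4.
The open C4 string is 5 semitones above the open G3, so the same pitch on the C4 string lies at fret 15 − 5 = 10.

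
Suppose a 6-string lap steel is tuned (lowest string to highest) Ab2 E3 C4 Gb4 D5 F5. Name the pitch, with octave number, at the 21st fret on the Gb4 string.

Eb6

Each fret is one semitone, so Gb4 + 21 = Eb6.
(Equivalently spelled D#6.)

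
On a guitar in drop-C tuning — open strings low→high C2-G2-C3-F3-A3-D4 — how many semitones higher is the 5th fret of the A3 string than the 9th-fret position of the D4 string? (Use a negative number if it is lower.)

-9 semitones

A3 at fret 5 → D4 (MIDI 62); D4 at fret 9 → B4 (MIDI 71).
62 − 71 = -9, so the two pitches are 9 semitones apart.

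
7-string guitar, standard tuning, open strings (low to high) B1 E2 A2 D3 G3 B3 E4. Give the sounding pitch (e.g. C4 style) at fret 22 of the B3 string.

Each fret is one semitone, so B3 + 22 = A5.

A5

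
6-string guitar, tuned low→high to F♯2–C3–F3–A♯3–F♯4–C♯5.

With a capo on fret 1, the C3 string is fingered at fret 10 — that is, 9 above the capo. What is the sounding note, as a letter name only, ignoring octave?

The capo raises the open C3 by 1 semitone to C♯3; fretting 9 more gives C3 + 1 + 9 = C3 + 10 semitones, landing on A♯.

A♯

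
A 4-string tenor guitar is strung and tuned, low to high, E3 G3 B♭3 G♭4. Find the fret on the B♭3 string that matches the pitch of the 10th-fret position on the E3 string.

4

E3 at fret 10 is E3 + 10 semitones = D4.
The open B♭3 string is 6 semitones above the open E3, so the same pitch on the B♭3 string lies at fret 10 − 6 = 4.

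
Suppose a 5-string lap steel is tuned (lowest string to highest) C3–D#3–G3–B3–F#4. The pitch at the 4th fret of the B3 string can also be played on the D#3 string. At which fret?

B3 at fret 4 is B3 + 4 semitones = D#4.
The open D#3 string is 8 semitones below the open B3, so the same pitch on the D#3 string lies at fret 4 + 8 = 12.

12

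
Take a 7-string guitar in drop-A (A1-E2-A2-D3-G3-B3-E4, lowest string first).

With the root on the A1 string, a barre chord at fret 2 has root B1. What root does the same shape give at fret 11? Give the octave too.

Moving from fret 2 to fret 11 shifts the root by 9 semitones.
B1 up 9 semitones is G♯2.

G♯2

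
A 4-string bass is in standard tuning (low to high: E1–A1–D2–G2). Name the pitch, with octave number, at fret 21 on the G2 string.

Each fret is one semitone, so G2 + 21 = E4.

E4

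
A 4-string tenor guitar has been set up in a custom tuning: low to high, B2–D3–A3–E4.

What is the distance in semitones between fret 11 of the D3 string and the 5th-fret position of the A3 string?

1 semitone

D3 at fret 11 → C#4 (MIDI 61); A3 at fret 5 → D4 (MIDI 62).
61 − 62 = -1, so the two pitches are 1 semitone apart, with D4 the higher.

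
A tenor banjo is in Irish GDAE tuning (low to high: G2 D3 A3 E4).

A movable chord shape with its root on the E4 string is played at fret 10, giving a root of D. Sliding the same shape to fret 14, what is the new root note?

Moving from fret 10 to fret 14 shifts the root by 4 semitones.
D up 4 semitones is F#.

F#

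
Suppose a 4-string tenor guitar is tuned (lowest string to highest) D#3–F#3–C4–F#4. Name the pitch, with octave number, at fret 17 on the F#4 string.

B5

Each fret is one semitone, so F#4 + 17 = B5.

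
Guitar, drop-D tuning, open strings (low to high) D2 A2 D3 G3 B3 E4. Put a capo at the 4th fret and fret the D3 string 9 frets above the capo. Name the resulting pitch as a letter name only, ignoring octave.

The capo raises the open D3 by 4 semitones to F#3; fretting 9 more gives D3 + 4 + 9 = D3 + 13 semitones, landing on D#.

D#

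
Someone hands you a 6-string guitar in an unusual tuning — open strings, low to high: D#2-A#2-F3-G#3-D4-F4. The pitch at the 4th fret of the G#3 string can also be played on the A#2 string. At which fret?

14

Fret 4 on G#3 is MIDI 56 + 4 = 60 (C4). On the A#2 string (open MIDI 46), that pitch is 60 − 46 = fret 14.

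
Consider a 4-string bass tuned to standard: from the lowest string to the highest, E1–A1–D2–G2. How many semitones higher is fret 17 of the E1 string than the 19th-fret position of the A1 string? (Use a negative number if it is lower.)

E1 at fret 17 → A2 (MIDI 45); A1 at fret 19 → E3 (MIDI 52).
45 − 52 = -7, so the two pitches are 7 semitones apart.

-7 semitones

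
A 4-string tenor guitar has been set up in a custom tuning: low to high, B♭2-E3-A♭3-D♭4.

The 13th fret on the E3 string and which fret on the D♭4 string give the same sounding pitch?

Fret 13 on E3 is MIDI 52 + 13 = 65 (F4). On the D♭4 string (open MIDI 61), that pitch is 65 − 61 = fret 4.

4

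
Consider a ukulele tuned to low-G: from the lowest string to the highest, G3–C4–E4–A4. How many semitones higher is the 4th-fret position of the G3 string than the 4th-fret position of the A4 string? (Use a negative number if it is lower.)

-14 semitones

G3 at fret 4 → B3 (MIDI 59); A4 at fret 4 → C#5 (MIDI 73).
59 − 73 = -14, so the two pitches are 14 semitones apart.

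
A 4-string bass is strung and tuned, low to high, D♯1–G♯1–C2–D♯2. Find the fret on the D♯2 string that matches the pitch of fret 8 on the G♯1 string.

G♯1 at fret 8 is G♯1 + 8 semitones = E2.
The open D♯2 string is 7 semitones above the open G♯1, so the same pitch on the D♯2 string lies at fret 8 − 7 = 1.

1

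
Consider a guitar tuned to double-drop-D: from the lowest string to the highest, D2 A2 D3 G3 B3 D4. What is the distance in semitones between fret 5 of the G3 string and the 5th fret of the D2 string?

17 semitones

G3 at fret 5 → C4 (MIDI 60); D2 at fret 5 → G2 (MIDI 43).
60 − 43 = 17, so the two pitches are 17 semitones apart, with C4 the higher.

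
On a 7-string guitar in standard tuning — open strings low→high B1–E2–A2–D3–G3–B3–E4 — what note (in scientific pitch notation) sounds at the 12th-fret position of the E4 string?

Each fret is one semitone, so E4 + 12 = E5.

E5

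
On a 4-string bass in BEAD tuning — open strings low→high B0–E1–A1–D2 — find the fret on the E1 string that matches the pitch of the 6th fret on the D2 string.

D2 at fret 6 is D2 + 6 semitones = G♯2.
The open E1 string is 10 semitones below the open D2, so the same pitch on the E1 string lies at fret 6 + 10 = 16.

16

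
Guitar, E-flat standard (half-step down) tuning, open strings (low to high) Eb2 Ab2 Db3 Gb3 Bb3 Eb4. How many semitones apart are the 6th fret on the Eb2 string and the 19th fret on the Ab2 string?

Eb2 at fret 6 → A2 (MIDI 45); Ab2 at fret 19 → Eb4 (MIDI 63).
45 − 63 = -18, so the two pitches are 18 semitones apart, with Eb4 the higher.

18 semitones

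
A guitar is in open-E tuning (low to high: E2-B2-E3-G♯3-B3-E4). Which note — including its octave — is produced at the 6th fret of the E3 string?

Each fret is one semitone, so E3 + 6 = A♯3.
(Equivalently spelled B♭3.)

A♯3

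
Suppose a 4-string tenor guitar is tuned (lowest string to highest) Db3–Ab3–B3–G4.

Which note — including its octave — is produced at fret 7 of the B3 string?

Gb4

Each fret is one semitone, so B3 + 7 = Gb4.
(Equivalently spelled F#4.)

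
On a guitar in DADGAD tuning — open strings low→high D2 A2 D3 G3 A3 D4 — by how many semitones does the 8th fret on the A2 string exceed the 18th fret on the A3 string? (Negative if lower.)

-22 semitones

A2 at fret 8 → F3 (MIDI 53); A3 at fret 18 → D♯5 (MIDI 75).
53 − 75 = -22, so the two pitches are 22 semitones apart.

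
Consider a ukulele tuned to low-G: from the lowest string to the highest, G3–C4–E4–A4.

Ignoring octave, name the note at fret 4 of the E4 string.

Each fret is one semitone, so E4 + 4 = G♯.

G♯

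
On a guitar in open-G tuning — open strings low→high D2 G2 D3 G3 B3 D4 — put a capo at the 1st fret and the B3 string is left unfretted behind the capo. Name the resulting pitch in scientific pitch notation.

The capo raises the open B3 by 1 semitone to C4; fretting 0 more gives B3 + 1 + 0 = B3 + 1 semitone = C4.

C4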